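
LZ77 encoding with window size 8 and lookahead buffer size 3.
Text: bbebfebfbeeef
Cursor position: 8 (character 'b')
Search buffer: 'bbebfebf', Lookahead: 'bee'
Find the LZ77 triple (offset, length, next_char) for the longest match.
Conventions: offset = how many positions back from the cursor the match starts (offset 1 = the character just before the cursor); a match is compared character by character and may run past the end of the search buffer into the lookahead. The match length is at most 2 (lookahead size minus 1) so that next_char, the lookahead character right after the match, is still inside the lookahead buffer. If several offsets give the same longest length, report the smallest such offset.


Try each offset into the search buffer:
  offset=1 (pos 7, char 'f'): match length 0
  offset=2 (pos 6, char 'b'): match length 1
  offset=3 (pos 5, char 'e'): match length 0
  offset=4 (pos 4, char 'f'): match length 0
  offset=5 (pos 3, char 'b'): match length 1
  offset=6 (pos 2, char 'e'): match length 0
  offset=7 (pos 1, char 'b'): match length 2
  offset=8 (pos 0, char 'b'): match length 1
Longest match has length 2 at offset 7.
next_char = character at position 8 + 2 = 10 -> 'e'

Best match: offset=7, length=2 (matching 'be' starting at position 1)
LZ77 triple: (7, 2, 'e')


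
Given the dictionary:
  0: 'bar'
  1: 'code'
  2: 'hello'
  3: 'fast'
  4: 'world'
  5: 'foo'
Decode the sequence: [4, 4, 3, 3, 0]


Look up each index in the dictionary:
  4 -> 'world'
  4 -> 'world'
  3 -> 'fast'
  3 -> 'fast'
  0 -> 'bar'

Decoded: "world world fast fast bar"


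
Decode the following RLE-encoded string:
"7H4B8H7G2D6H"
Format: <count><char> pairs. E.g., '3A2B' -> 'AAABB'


Expanding each <count><char> pair:
  7H -> 'HHHHHHH'
  4B -> 'BBBB'
  8H -> 'HHHHHHHH'
  7G -> 'GGGGGGG'
  2D -> 'DD'
  6H -> 'HHHHHH'

Decoded = HHHHHHHBBBBHHHHHHHHGGGGGGGDDHHHHHH


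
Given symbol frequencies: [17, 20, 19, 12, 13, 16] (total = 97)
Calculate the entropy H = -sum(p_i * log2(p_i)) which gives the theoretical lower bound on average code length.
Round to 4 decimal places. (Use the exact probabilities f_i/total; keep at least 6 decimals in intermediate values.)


Per-symbol terms -p_i * log2(p_i) with p_i = f_i/97:
  p = 17/97 = 0.175258: log2(p) = -2.512450, -p*log2(p) = 0.440326
  p = 20/97 = 0.206186: log2(p) = -2.277985, -p*log2(p) = 0.469688
  p = 19/97 = 0.195876: log2(p) = -2.351985, -p*log2(p) = 0.460698
  p = 12/97 = 0.123711: log2(p) = -3.014950, -p*log2(p) = 0.372984
  p = 13/97 = 0.134021: log2(p) = -2.899473, -p*log2(p) = 0.388589
  p = 16/97 = 0.164948: log2(p) = -2.599913, -p*log2(p) = 0.428852
H = 0.440326 + 0.469688 + 0.460698 + 0.372984 + 0.388589 + 0.428852 = 2.561137

H = 2.5611 bits/symbol


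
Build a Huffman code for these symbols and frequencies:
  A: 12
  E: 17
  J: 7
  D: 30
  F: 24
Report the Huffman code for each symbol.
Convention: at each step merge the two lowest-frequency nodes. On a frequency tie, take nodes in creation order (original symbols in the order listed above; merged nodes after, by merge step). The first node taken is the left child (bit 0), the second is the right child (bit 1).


Huffman tree construction:
Step 1: Merge J(7) + A(12) = 19
Step 2: Merge E(17) + (J+A)(19) = 36
Step 3: Merge F(24) + D(30) = 54
Step 4: Merge (E+(J+A))(36) + (F+D)(54) = 90
Read each symbol's code off the tree from the root (left child = 0, right child = 1).

Codes:
  A: 011 (length 3)
  E: 00 (length 2)
  J: 010 (length 3)
  D: 11 (length 2)
  F: 10 (length 2)
Average code length: 199/90 = 2.2111 bits/symbol


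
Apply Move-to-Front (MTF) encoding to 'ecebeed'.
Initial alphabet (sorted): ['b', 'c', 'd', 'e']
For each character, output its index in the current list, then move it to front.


MTF encoding:
'e': index 3 in ['b', 'c', 'd', 'e'] -> ['e', 'b', 'c', 'd']
'c': index 2 in ['e', 'b', 'c', 'd'] -> ['c', 'e', 'b', 'd']
'e': index 1 in ['c', 'e', 'b', 'd'] -> ['e', 'c', 'b', 'd']
'b': index 2 in ['e', 'c', 'b', 'd'] -> ['b', 'e', 'c', 'd']
'e': index 1 in ['b', 'e', 'c', 'd'] -> ['e', 'b', 'c', 'd']
'e': index 0 in ['e', 'b', 'c', 'd'] -> ['e', 'b', 'c', 'd']
'd': index 3 in ['e', 'b', 'c', 'd'] -> ['d', 'e', 'b', 'c']


Output: [3, 2, 1, 2, 1, 0, 3]


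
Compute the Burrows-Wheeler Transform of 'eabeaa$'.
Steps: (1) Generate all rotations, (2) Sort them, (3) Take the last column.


Rotations (sorted):
  0: $eabeaa -> last char: a
  1: a$eabea -> last char: a
  2: aa$eabe -> last char: e
  3: abeaa$e -> last char: e
  4: beaa$ea -> last char: a
  5: eaa$eab -> last char: b
  6: eabeaa$ -> last char: $


BWT = aaeeab$


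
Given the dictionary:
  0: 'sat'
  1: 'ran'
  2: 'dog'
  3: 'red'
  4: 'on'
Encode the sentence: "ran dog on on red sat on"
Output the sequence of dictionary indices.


Look up each word in the dictionary:
  'ran' -> 1
  'dog' -> 2
  'on' -> 4
  'on' -> 4
  'red' -> 3
  'sat' -> 0
  'on' -> 4

Encoded: [1, 2, 4, 4, 3, 0, 4]


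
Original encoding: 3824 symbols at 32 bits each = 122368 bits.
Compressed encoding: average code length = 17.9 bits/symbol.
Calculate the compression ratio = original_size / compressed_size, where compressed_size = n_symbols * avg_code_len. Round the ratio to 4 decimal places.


original_size = n_symbols * orig_bits = 3824 * 32 = 122368 bits
compressed_size = n_symbols * avg_code_len = 3824 * 17.9 = 68449.6 bits
ratio = original_size / compressed_size = 122368 / 68449.6 = 1.7877

Compression ratio = 1.7877


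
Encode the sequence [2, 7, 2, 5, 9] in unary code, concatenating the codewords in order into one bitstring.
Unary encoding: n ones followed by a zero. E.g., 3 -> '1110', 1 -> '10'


Encode each number as n ones followed by a terminating 0:
  2 -> 110 (3 bits)
  7 -> 11111110 (8 bits)
  2 -> 110 (3 bits)
  5 -> 111110 (6 bits)
  9 -> 1111111110 (10 bits)
Total length = 3 + 8 + 3 + 6 + 10 = 30 bits.

Unary([2, 7, 2, 5, 9]) = 110111111101101111101111111110 (30 bits)


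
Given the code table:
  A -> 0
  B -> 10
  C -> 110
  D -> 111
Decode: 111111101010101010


Decoding:
111 -> D
111 -> D
10 -> B
10 -> B
10 -> B
10 -> B
10 -> B
10 -> B


Result: DDBBBBBB


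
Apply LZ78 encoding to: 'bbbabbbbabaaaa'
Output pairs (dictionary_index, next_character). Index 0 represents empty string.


LZ78 encoding steps:
Dictionary: {0: ''}
Step 1: w='' (idx 0), next='b' -> output (0, 'b'), add 'b' as idx 1
Step 2: w='b' (idx 1), next='b' -> output (1, 'b'), add 'bb' as idx 2
Step 3: w='' (idx 0), next='a' -> output (0, 'a'), add 'a' as idx 3
Step 4: w='bb' (idx 2), next='b' -> output (2, 'b'), add 'bbb' as idx 4
Step 5: w='b' (idx 1), next='a' -> output (1, 'a'), add 'ba' as idx 5
Step 6: w='ba' (idx 5), next='a' -> output (5, 'a'), add 'baa' as idx 6
Step 7: w='a' (idx 3), next='a' -> output (3, 'a'), add 'aa' as idx 7


Encoded: [(0, 'b'), (1, 'b'), (0, 'a'), (2, 'b'), (1, 'a'), (5, 'a'), (3, 'a')]


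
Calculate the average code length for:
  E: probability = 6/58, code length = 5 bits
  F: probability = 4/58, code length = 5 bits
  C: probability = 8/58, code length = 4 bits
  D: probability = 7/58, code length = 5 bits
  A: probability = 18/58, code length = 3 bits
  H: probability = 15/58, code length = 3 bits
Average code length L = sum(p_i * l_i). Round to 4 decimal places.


Weighted contributions p_i * l_i:
  E: (6/58) * 5 = 30/58
  F: (4/58) * 5 = 20/58
  C: (8/58) * 4 = 32/58
  D: (7/58) * 5 = 35/58
  A: (18/58) * 3 = 54/58
  H: (15/58) * 3 = 45/58
Sum = (30 + 20 + 32 + 35 + 54 + 45)/58 = 216/58

L = 216/58 = 3.7241 bits/symbol


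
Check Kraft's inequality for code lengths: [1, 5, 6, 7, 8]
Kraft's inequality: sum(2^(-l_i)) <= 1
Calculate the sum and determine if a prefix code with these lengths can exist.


Sum = 2^(-1) + 2^(-5) + 2^(-6) + 2^(-7) + 2^(-8)
    = 0.5 + 0.03125 + 0.015625 + 0.0078125 + 0.00390625
    = 143/256 = 0.55859375
Since 0.55859375 <= 1, Kraft's inequality IS satisfied.
A prefix code with these lengths CAN exist.

Kraft sum = 0.55859375. Satisfied.


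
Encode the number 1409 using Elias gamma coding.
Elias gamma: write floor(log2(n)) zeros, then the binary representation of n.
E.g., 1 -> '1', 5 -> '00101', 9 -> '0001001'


num_bits = floor(log2(1409)) + 1 = 11
leading_zeros = num_bits - 1 = 10
binary(1409) = 10110000001

Elias gamma(1409) = '0000000000' + '10110000001' = 000000000010110000001 (21 bits)


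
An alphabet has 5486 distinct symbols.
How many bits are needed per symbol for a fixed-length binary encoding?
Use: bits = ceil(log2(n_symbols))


log2(5486) = 12.4215
Bracket: 2^12 = 4096 < 5486 <= 2^13 = 8192
So ceil(log2(5486)) = 13

bits = ceil(log2(5486)) = ceil(12.4215) = 13 bits


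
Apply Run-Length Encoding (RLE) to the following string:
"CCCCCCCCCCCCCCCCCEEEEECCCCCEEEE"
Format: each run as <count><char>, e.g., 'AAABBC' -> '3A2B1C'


Scanning runs left to right:
  i=0: run of 'C' x 17 -> '17C'
  i=17: run of 'E' x 5 -> '5E'
  i=22: run of 'C' x 5 -> '5C'
  i=27: run of 'E' x 4 -> '4E'

RLE = 17C5E5C4E


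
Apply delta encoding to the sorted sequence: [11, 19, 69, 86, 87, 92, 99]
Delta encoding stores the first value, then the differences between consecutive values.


First value: 11
Deltas:
  19 - 11 = 8
  69 - 19 = 50
  86 - 69 = 17
  87 - 86 = 1
  92 - 87 = 5
  99 - 92 = 7


Delta encoded: [11, 8, 50, 17, 1, 5, 7]


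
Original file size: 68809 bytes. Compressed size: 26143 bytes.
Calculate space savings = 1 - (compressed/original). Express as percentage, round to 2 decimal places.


ratio = compressed/original = 26143/68809 = 0.379936
savings = 1 - ratio = 1 - 0.379936 = 0.620064
as a percentage: 0.620064 * 100 = 62.01%

Space savings = 1 - 26143/68809 = 62.01%


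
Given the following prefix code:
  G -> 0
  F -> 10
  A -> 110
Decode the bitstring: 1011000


Decoding step by step:
Bits 10 -> F
Bits 110 -> A
Bits 0 -> G
Bits 0 -> G


Decoded message: FAGG


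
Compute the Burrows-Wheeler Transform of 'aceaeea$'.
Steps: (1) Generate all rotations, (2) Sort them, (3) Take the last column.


Rotations (sorted):
  0: $aceaeea -> last char: a
  1: a$aceaee -> last char: e
  2: aceaeea$ -> last char: $
  3: aeea$ace -> last char: e
  4: ceaeea$a -> last char: a
  5: ea$aceae -> last char: e
  6: eaeea$ac -> last char: c
  7: eea$acea -> last char: a


BWT = ae$eaeca


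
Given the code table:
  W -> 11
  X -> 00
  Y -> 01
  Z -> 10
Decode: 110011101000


Decoding:
11 -> W
00 -> X
11 -> W
10 -> Z
10 -> Z
00 -> X


Result: WXWZZX


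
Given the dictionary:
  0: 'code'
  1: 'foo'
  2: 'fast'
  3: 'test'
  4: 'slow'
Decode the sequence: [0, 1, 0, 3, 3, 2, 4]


Look up each index in the dictionary:
  0 -> 'code'
  1 -> 'foo'
  0 -> 'code'
  3 -> 'test'
  3 -> 'test'
  2 -> 'fast'
  4 -> 'slow'

Decoded: "code foo code test test fast slow"


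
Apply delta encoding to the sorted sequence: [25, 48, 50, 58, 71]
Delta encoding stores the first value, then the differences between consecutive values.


First value: 25
Deltas:
  48 - 25 = 23
  50 - 48 = 2
  58 - 50 = 8
  71 - 58 = 13


Delta encoded: [25, 23, 2, 8, 13]


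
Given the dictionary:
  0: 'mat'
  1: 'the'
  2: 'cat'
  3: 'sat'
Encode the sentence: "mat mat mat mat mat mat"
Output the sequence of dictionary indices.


Look up each word in the dictionary:
  'mat' -> 0
  'mat' -> 0
  'mat' -> 0
  'mat' -> 0
  'mat' -> 0
  'mat' -> 0

Encoded: [0, 0, 0, 0, 0, 0]


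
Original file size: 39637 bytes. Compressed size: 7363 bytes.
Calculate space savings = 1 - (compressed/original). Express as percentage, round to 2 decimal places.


ratio = compressed/original = 7363/39637 = 0.185761
savings = 1 - ratio = 1 - 0.185761 = 0.814239
as a percentage: 0.814239 * 100 = 81.42%

Space savings = 1 - 7363/39637 = 81.42%


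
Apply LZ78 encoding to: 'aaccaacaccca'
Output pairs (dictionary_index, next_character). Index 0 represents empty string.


LZ78 encoding steps:
Dictionary: {0: ''}
Step 1: w='' (idx 0), next='a' -> output (0, 'a'), add 'a' as idx 1
Step 2: w='a' (idx 1), next='c' -> output (1, 'c'), add 'ac' as idx 2
Step 3: w='' (idx 0), next='c' -> output (0, 'c'), add 'c' as idx 3
Step 4: w='a' (idx 1), next='a' -> output (1, 'a'), add 'aa' as idx 4
Step 5: w='c' (idx 3), next='a' -> output (3, 'a'), add 'ca' as idx 5
Step 6: w='c' (idx 3), next='c' -> output (3, 'c'), add 'cc' as idx 6
Step 7: w='ca' (idx 5), end of input -> output (5, '')


Encoded: [(0, 'a'), (1, 'c'), (0, 'c'), (1, 'a'), (3, 'a'), (3, 'c'), (5, '')]


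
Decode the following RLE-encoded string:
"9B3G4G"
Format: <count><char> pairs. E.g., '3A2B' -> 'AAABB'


Expanding each <count><char> pair:
  9B -> 'BBBBBBBBB'
  3G -> 'GGG'
  4G -> 'GGGG'

Decoded = BBBBBBBBBGGGGGGG


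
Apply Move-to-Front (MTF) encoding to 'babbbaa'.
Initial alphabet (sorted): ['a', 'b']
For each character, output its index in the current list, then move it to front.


MTF encoding:
'b': index 1 in ['a', 'b'] -> ['b', 'a']
'a': index 1 in ['b', 'a'] -> ['a', 'b']
'b': index 1 in ['a', 'b'] -> ['b', 'a']
'b': index 0 in ['b', 'a'] -> ['b', 'a']
'b': index 0 in ['b', 'a'] -> ['b', 'a']
'a': index 1 in ['b', 'a'] -> ['a', 'b']
'a': index 0 in ['a', 'b'] -> ['a', 'b']


Output: [1, 1, 1, 0, 0, 1, 0]


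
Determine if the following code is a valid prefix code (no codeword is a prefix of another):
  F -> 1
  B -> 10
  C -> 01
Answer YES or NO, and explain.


Checking each pair (does one codeword prefix another?):
  F='1' vs B='10': prefix -- VIOLATION

NO -- this is NOT a valid prefix code. F (1) is a prefix of B (10).


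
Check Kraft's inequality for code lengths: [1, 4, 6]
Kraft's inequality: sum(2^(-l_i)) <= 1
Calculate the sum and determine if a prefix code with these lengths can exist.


Sum = 2^(-1) + 2^(-4) + 2^(-6)
    = 0.5 + 0.0625 + 0.015625
    = 37/64 = 0.578125
Since 0.578125 <= 1, Kraft's inequality IS satisfied.
A prefix code with these lengths CAN exist.

Kraft sum = 0.578125. Satisfied.


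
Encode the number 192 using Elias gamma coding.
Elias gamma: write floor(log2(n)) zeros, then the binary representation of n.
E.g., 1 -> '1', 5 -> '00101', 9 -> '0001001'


num_bits = floor(log2(192)) + 1 = 8
leading_zeros = num_bits - 1 = 7
binary(192) = 11000000

Elias gamma(192) = '0000000' + '11000000' = 000000011000000 (15 bits)


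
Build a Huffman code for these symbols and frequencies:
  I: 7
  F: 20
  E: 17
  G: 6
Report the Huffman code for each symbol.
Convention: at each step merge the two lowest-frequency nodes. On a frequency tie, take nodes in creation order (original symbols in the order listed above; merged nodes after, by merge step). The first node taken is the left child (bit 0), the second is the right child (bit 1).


Huffman tree construction:
Step 1: Merge G(6) + I(7) = 13
Step 2: Merge (G+I)(13) + E(17) = 30
Step 3: Merge F(20) + ((G+I)+E)(30) = 50
Read each symbol's code off the tree from the root (left child = 0, right child = 1).

Codes:
  I: 101 (length 3)
  F: 0 (length 1)
  E: 11 (length 2)
  G: 100 (length 3)
Average code length: 93/50 = 1.8600 bits/symbol


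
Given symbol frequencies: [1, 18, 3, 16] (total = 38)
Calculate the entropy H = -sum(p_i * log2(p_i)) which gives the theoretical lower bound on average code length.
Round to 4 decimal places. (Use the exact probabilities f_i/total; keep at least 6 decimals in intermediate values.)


Per-symbol terms -p_i * log2(p_i) with p_i = f_i/38:
  p = 1/38 = 0.026316: log2(p) = -5.247928, -p*log2(p) = 0.138103
  p = 18/38 = 0.473684: log2(p) = -1.078003, -p*log2(p) = 0.510633
  p = 3/38 = 0.078947: log2(p) = -3.662965, -p*log2(p) = 0.289181
  p = 16/38 = 0.421053: log2(p) = -1.247928, -p*log2(p) = 0.525443
H = 0.138103 + 0.510633 + 0.289181 + 0.525443 = 1.463360

H = 1.4634 bits/symbol


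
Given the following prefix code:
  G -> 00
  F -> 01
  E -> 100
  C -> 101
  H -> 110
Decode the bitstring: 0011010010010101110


Decoding step by step:
Bits 00 -> G
Bits 110 -> H
Bits 100 -> E
Bits 100 -> E
Bits 101 -> C
Bits 01 -> F
Bits 110 -> H


Decoded message: GHEECFH


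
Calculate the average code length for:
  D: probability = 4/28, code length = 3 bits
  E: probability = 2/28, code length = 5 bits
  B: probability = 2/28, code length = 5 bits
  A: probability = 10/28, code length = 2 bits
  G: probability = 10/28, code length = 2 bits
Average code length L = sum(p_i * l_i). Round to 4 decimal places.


Weighted contributions p_i * l_i:
  D: (4/28) * 3 = 12/28
  E: (2/28) * 5 = 10/28
  B: (2/28) * 5 = 10/28
  A: (10/28) * 2 = 20/28
  G: (10/28) * 2 = 20/28
Sum = (12 + 10 + 10 + 20 + 20)/28 = 72/28

L = 72/28 = 2.5714 bits/symbol


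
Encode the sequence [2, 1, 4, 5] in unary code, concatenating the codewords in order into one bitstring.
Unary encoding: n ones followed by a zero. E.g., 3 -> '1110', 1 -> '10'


Encode each number as n ones followed by a terminating 0:
  2 -> 110 (3 bits)
  1 -> 10 (2 bits)
  4 -> 11110 (5 bits)
  5 -> 111110 (6 bits)
Total length = 3 + 2 + 5 + 6 = 16 bits.

Unary([2, 1, 4, 5]) = 1101011110111110 (16 bits)


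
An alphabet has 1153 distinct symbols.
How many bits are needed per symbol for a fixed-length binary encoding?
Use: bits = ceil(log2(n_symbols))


log2(1153) = 10.1712
Bracket: 2^10 = 1024 < 1153 <= 2^11 = 2048
So ceil(log2(1153)) = 11

bits = ceil(log2(1153)) = ceil(10.1712) = 11 bits


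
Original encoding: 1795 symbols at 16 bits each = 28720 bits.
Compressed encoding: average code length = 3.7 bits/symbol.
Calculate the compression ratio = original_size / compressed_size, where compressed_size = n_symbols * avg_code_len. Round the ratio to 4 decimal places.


original_size = n_symbols * orig_bits = 1795 * 16 = 28720 bits
compressed_size = n_symbols * avg_code_len = 1795 * 3.7 = 6641.5 bits
ratio = original_size / compressed_size = 28720 / 6641.5 = 4.3243

Compression ratio = 4.3243


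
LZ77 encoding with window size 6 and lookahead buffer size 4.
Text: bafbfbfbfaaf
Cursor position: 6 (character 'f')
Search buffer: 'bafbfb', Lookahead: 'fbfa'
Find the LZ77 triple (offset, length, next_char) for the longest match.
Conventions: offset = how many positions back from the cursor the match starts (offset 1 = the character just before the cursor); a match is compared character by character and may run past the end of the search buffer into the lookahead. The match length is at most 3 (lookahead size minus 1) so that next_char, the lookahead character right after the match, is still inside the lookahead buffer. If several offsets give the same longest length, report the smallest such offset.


Try each offset into the search buffer:
  offset=1 (pos 5, char 'b'): match length 0
  offset=2 (pos 4, char 'f'): match length 3
  offset=3 (pos 3, char 'b'): match length 0
  offset=4 (pos 2, char 'f'): match length 3
  offset=5 (pos 1, char 'a'): match length 0
  offset=6 (pos 0, char 'b'): match length 0
Longest match has length 3, found at offsets 2, 4; take the smallest, offset 2.
next_char = character at position 6 + 3 = 9 -> 'a'

Best match: offset=2, length=3 (matching 'fbf' starting at position 4)
LZ77 triple: (2, 3, 'a')


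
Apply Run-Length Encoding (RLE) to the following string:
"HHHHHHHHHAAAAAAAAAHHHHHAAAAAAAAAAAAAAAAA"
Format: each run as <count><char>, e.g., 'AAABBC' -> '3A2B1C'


Scanning runs left to right:
  i=0: run of 'H' x 9 -> '9H'
  i=9: run of 'A' x 9 -> '9A'
  i=18: run of 'H' x 5 -> '5H'
  i=23: run of 'A' x 17 -> '17A'

RLE = 9H9A5H17A


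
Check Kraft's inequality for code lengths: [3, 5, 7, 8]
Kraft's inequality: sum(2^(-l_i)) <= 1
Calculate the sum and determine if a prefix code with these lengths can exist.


Sum = 2^(-3) + 2^(-5) + 2^(-7) + 2^(-8)
    = 0.125 + 0.03125 + 0.0078125 + 0.00390625
    = 43/256 = 0.16796875
Since 0.16796875 <= 1, Kraft's inequality IS satisfied.
A prefix code with these lengths CAN exist.

Kraft sum = 0.16796875. Satisfied.


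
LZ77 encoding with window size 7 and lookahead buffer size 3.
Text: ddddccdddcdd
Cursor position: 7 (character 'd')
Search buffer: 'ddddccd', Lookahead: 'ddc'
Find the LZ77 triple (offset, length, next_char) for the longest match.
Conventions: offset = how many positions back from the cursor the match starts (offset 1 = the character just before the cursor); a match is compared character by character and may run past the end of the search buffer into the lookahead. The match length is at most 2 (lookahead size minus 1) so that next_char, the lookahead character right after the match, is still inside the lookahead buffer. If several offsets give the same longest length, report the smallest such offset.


Try each offset into the search buffer:
  offset=1 (pos 6, char 'd'): match length 2
  offset=2 (pos 5, char 'c'): match length 0
  offset=3 (pos 4, char 'c'): match length 0
  offset=4 (pos 3, char 'd'): match length 1
  offset=5 (pos 2, char 'd'): match length 2
  offset=6 (pos 1, char 'd'): match length 2
  offset=7 (pos 0, char 'd'): match length 2
Longest match has length 2, found at offsets 1, 5, 6, 7; take the smallest, offset 1.
next_char = character at position 7 + 2 = 9 -> 'c'

Best match: offset=1, length=2 (matching 'dd' starting at position 6)
LZ77 triple: (1, 2, 'c')


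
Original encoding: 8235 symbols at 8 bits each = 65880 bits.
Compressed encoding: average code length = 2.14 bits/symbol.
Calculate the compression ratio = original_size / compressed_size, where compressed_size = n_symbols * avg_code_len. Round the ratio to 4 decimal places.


original_size = n_symbols * orig_bits = 8235 * 8 = 65880 bits
compressed_size = n_symbols * avg_code_len = 8235 * 2.14 = 17622.9 bits
ratio = original_size / compressed_size = 65880 / 17622.9 = 3.7383

Compression ratio = 3.7383


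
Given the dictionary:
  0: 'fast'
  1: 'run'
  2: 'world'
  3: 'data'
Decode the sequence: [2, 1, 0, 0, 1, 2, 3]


Look up each index in the dictionary:
  2 -> 'world'
  1 -> 'run'
  0 -> 'fast'
  0 -> 'fast'
  1 -> 'run'
  2 -> 'world'
  3 -> 'data'

Decoded: "world run fast fast run world data"


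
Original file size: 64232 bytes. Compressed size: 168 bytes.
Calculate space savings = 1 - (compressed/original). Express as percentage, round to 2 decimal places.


ratio = compressed/original = 168/64232 = 0.002616
savings = 1 - ratio = 1 - 0.002616 = 0.997384
as a percentage: 0.997384 * 100 = 99.74%

Space savings = 1 - 168/64232 = 99.74%


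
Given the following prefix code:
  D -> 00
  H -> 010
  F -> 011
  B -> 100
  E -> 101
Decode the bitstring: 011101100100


Decoding step by step:
Bits 011 -> F
Bits 101 -> E
Bits 100 -> B
Bits 100 -> B


Decoded message: FEBB


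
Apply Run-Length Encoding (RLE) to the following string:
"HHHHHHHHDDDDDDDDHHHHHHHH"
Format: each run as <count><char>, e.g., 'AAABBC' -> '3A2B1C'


Scanning runs left to right:
  i=0: run of 'H' x 8 -> '8H'
  i=8: run of 'D' x 8 -> '8D'
  i=16: run of 'H' x 8 -> '8H'

RLE = 8H8D8H


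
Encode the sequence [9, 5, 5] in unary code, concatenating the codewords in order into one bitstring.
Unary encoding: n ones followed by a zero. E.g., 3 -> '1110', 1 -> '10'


Encode each number as n ones followed by a terminating 0:
  9 -> 1111111110 (10 bits)
  5 -> 111110 (6 bits)
  5 -> 111110 (6 bits)
Total length = 10 + 6 + 6 = 22 bits.

Unary([9, 5, 5]) = 1111111110111110111110 (22 bits)


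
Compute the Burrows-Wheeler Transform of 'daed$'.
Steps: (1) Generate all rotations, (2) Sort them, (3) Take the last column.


Rotations (sorted):
  0: $daed -> last char: d
  1: aed$d -> last char: d
  2: d$dae -> last char: e
  3: daed$ -> last char: $
  4: ed$da -> last char: a


BWT = dde$a


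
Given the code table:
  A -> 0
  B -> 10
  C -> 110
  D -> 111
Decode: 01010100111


Decoding:
0 -> A
10 -> B
10 -> B
10 -> B
0 -> A
111 -> D


Result: ABBBAD


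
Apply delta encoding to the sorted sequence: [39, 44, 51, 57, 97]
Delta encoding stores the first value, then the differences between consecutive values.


First value: 39
Deltas:
  44 - 39 = 5
  51 - 44 = 7
  57 - 51 = 6
  97 - 57 = 40


Delta encoded: [39, 5, 7, 6, 40]


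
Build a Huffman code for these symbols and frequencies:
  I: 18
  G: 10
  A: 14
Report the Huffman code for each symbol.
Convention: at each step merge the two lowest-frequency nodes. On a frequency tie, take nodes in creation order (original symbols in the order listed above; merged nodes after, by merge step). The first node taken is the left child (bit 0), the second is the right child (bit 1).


Huffman tree construction:
Step 1: Merge G(10) + A(14) = 24
Step 2: Merge I(18) + (G+A)(24) = 42
Read each symbol's code off the tree from the root (left child = 0, right child = 1).

Codes:
  I: 0 (length 1)
  G: 10 (length 2)
  A: 11 (length 2)
Average code length: 66/42 = 1.5714 bits/symbol


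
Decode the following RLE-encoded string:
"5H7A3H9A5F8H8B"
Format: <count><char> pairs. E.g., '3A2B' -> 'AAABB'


Expanding each <count><char> pair:
  5H -> 'HHHHH'
  7A -> 'AAAAAAA'
  3H -> 'HHH'
  9A -> 'AAAAAAAAA'
  5F -> 'FFFFF'
  8H -> 'HHHHHHHH'
  8B -> 'BBBBBBBB'

Decoded = HHHHHAAAAAAAHHHAAAAAAAAAFFFFFHHHHHHHHBBBBBBBB


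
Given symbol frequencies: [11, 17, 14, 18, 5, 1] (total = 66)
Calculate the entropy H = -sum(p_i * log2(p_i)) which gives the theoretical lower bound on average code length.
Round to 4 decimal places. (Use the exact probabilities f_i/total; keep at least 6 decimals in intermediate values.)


Per-symbol terms -p_i * log2(p_i) with p_i = f_i/66:
  p = 11/66 = 0.166667: log2(p) = -2.584963, -p*log2(p) = 0.430827
  p = 17/66 = 0.257576: log2(p) = -1.956931, -p*log2(p) = 0.504058
  p = 14/66 = 0.212121: log2(p) = -2.237039, -p*log2(p) = 0.474523
  p = 18/66 = 0.272727: log2(p) = -1.874469, -p*log2(p) = 0.511219
  p = 5/66 = 0.075758: log2(p) = -3.722466, -p*log2(p) = 0.282005
  p = 1/66 = 0.015152: log2(p) = -6.044394, -p*log2(p) = 0.091582
H = 0.430827 + 0.504058 + 0.474523 + 0.511219 + 0.282005 + 0.091582 = 2.294214

H = 2.2942 bits/symbol


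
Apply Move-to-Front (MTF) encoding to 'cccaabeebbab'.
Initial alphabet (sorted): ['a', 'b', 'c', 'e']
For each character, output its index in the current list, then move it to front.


MTF encoding:
'c': index 2 in ['a', 'b', 'c', 'e'] -> ['c', 'a', 'b', 'e']
'c': index 0 in ['c', 'a', 'b', 'e'] -> ['c', 'a', 'b', 'e']
'c': index 0 in ['c', 'a', 'b', 'e'] -> ['c', 'a', 'b', 'e']
'a': index 1 in ['c', 'a', 'b', 'e'] -> ['a', 'c', 'b', 'e']
'a': index 0 in ['a', 'c', 'b', 'e'] -> ['a', 'c', 'b', 'e']
'b': index 2 in ['a', 'c', 'b', 'e'] -> ['b', 'a', 'c', 'e']
'e': index 3 in ['b', 'a', 'c', 'e'] -> ['e', 'b', 'a', 'c']
'e': index 0 in ['e', 'b', 'a', 'c'] -> ['e', 'b', 'a', 'c']
'b': index 1 in ['e', 'b', 'a', 'c'] -> ['b', 'e', 'a', 'c']
'b': index 0 in ['b', 'e', 'a', 'c'] -> ['b', 'e', 'a', 'c']
'a': index 2 in ['b', 'e', 'a', 'c'] -> ['a', 'b', 'e', 'c']
'b': index 1 in ['a', 'b', 'e', 'c'] -> ['b', 'a', 'e', 'c']


Output: [2, 0, 0, 1, 0, 2, 3, 0, 1, 0, 2, 1]


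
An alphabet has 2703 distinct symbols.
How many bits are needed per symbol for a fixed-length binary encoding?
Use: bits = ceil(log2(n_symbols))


log2(2703) = 11.4003
Bracket: 2^11 = 2048 < 2703 <= 2^12 = 4096
So ceil(log2(2703)) = 12

bits = ceil(log2(2703)) = ceil(11.4003) = 12 bits


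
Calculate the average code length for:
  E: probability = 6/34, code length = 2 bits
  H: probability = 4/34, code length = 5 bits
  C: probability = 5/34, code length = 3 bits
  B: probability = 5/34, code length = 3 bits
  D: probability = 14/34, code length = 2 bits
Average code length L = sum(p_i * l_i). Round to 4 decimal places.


Weighted contributions p_i * l_i:
  E: (6/34) * 2 = 12/34
  H: (4/34) * 5 = 20/34
  C: (5/34) * 3 = 15/34
  B: (5/34) * 3 = 15/34
  D: (14/34) * 2 = 28/34
Sum = (12 + 20 + 15 + 15 + 28)/34 = 90/34

L = 90/34 = 2.6471 bits/symbol


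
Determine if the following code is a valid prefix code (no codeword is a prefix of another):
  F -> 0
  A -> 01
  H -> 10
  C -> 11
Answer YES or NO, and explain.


Checking each pair (does one codeword prefix another?):
  F='0' vs A='01': prefix -- VIOLATION

NO -- this is NOT a valid prefix code. F (0) is a prefix of A (01).


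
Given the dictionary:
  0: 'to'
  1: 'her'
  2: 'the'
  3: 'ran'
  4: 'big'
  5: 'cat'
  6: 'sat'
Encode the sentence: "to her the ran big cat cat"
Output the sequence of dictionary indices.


Look up each word in the dictionary:
  'to' -> 0
  'her' -> 1
  'the' -> 2
  'ran' -> 3
  'big' -> 4
  'cat' -> 5
  'cat' -> 5

Encoded: [0, 1, 2, 3, 4, 5, 5]


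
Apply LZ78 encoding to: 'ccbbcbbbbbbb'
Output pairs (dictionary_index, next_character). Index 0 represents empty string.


LZ78 encoding steps:
Dictionary: {0: ''}
Step 1: w='' (idx 0), next='c' -> output (0, 'c'), add 'c' as idx 1
Step 2: w='c' (idx 1), next='b' -> output (1, 'b'), add 'cb' as idx 2
Step 3: w='' (idx 0), next='b' -> output (0, 'b'), add 'b' as idx 3
Step 4: w='cb' (idx 2), next='b' -> output (2, 'b'), add 'cbb' as idx 4
Step 5: w='b' (idx 3), next='b' -> output (3, 'b'), add 'bb' as idx 5
Step 6: w='bb' (idx 5), next='b' -> output (5, 'b'), add 'bbb' as idx 6


Encoded: [(0, 'c'), (1, 'b'), (0, 'b'), (2, 'b'), (3, 'b'), (5, 'b')]


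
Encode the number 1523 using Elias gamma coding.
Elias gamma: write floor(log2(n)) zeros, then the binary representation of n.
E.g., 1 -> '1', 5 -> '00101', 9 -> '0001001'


num_bits = floor(log2(1523)) + 1 = 11
leading_zeros = num_bits - 1 = 10
binary(1523) = 10111110011

Elias gamma(1523) = '0000000000' + '10111110011' = 000000000010111110011 (21 bits)


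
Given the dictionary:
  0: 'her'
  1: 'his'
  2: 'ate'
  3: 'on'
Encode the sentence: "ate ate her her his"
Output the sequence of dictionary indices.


Look up each word in the dictionary:
  'ate' -> 2
  'ate' -> 2
  'her' -> 0
  'her' -> 0
  'his' -> 1

Encoded: [2, 2, 0, 0, 1]


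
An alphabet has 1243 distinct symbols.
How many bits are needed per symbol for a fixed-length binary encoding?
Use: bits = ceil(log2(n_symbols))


log2(1243) = 10.2796
Bracket: 2^10 = 1024 < 1243 <= 2^11 = 2048
So ceil(log2(1243)) = 11

bits = ceil(log2(1243)) = ceil(10.2796) = 11 bits


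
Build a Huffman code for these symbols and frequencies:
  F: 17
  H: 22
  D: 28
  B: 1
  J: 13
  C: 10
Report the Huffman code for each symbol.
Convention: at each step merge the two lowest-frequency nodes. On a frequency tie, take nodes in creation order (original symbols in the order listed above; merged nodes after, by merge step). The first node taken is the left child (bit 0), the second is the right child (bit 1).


Huffman tree construction:
Step 1: Merge B(1) + C(10) = 11
Step 2: Merge (B+C)(11) + J(13) = 24
Step 3: Merge F(17) + H(22) = 39
Step 4: Merge ((B+C)+J)(24) + D(28) = 52
Step 5: Merge (F+H)(39) + (((B+C)+J)+D)(52) = 91
Read each symbol's code off the tree from the root (left child = 0, right child = 1).

Codes:
  F: 00 (length 2)
  H: 01 (length 2)
  D: 11 (length 2)
  B: 1000 (length 4)
  J: 101 (length 3)
  C: 1001 (length 4)
Average code length: 217/91 = 2.3846 bits/symbol


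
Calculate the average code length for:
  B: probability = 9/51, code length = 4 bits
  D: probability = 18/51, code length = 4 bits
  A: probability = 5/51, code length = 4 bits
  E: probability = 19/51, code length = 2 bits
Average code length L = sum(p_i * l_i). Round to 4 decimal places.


Weighted contributions p_i * l_i:
  B: (9/51) * 4 = 36/51
  D: (18/51) * 4 = 72/51
  A: (5/51) * 4 = 20/51
  E: (19/51) * 2 = 38/51
Sum = (36 + 72 + 20 + 38)/51 = 166/51

L = 166/51 = 3.2549 bits/symbol


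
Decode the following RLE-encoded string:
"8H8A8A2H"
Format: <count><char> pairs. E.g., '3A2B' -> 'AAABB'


Expanding each <count><char> pair:
  8H -> 'HHHHHHHH'
  8A -> 'AAAAAAAA'
  8A -> 'AAAAAAAA'
  2H -> 'HH'

Decoded = HHHHHHHHAAAAAAAAAAAAAAAAHH


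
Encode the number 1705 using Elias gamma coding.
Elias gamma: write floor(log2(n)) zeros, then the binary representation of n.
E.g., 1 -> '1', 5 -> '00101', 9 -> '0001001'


num_bits = floor(log2(1705)) + 1 = 11
leading_zeros = num_bits - 1 = 10
binary(1705) = 11010101001

Elias gamma(1705) = '0000000000' + '11010101001' = 000000000011010101001 (21 bits)


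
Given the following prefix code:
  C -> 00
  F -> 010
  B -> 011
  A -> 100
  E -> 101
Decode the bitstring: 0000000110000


Decoding step by step:
Bits 00 -> C
Bits 00 -> C
Bits 00 -> C
Bits 011 -> B
Bits 00 -> C
Bits 00 -> C


Decoded message: CCCBCC


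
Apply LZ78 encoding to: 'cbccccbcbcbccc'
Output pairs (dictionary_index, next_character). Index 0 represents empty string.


LZ78 encoding steps:
Dictionary: {0: ''}
Step 1: w='' (idx 0), next='c' -> output (0, 'c'), add 'c' as idx 1
Step 2: w='' (idx 0), next='b' -> output (0, 'b'), add 'b' as idx 2
Step 3: w='c' (idx 1), next='c' -> output (1, 'c'), add 'cc' as idx 3
Step 4: w='cc' (idx 3), next='b' -> output (3, 'b'), add 'ccb' as idx 4
Step 5: w='c' (idx 1), next='b' -> output (1, 'b'), add 'cb' as idx 5
Step 6: w='cb' (idx 5), next='c' -> output (5, 'c'), add 'cbc' as idx 6
Step 7: w='cc' (idx 3), end of input -> output (3, '')


Encoded: [(0, 'c'), (0, 'b'), (1, 'c'), (3, 'b'), (1, 'b'), (5, 'c'), (3, '')]


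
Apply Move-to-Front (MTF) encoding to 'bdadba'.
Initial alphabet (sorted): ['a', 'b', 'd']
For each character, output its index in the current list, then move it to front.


MTF encoding:
'b': index 1 in ['a', 'b', 'd'] -> ['b', 'a', 'd']
'd': index 2 in ['b', 'a', 'd'] -> ['d', 'b', 'a']
'a': index 2 in ['d', 'b', 'a'] -> ['a', 'd', 'b']
'd': index 1 in ['a', 'd', 'b'] -> ['d', 'a', 'b']
'b': index 2 in ['d', 'a', 'b'] -> ['b', 'd', 'a']
'a': index 2 in ['b', 'd', 'a'] -> ['a', 'b', 'd']


Output: [1, 2, 2, 1, 2, 2]


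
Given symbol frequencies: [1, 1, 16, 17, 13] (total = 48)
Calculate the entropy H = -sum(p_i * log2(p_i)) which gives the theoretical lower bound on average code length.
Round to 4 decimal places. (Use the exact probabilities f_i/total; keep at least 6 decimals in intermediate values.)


Per-symbol terms -p_i * log2(p_i) with p_i = f_i/48:
  p = 1/48 = 0.020833: log2(p) = -5.584963, -p*log2(p) = 0.116353
  p = 1/48 = 0.020833: log2(p) = -5.584963, -p*log2(p) = 0.116353
  p = 16/48 = 0.333333: log2(p) = -1.584963, -p*log2(p) = 0.528321
  p = 17/48 = 0.354167: log2(p) = -1.497500, -p*log2(p) = 0.530364
  p = 13/48 = 0.270833: log2(p) = -1.884523, -p*log2(p) = 0.510392
H = 0.116353 + 0.116353 + 0.528321 + 0.530364 + 0.510392 = 1.801783

H = 1.8018 bits/symbol


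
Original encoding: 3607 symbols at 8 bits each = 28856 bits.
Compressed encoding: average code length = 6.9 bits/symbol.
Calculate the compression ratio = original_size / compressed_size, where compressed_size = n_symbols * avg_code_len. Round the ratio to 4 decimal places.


original_size = n_symbols * orig_bits = 3607 * 8 = 28856 bits
compressed_size = n_symbols * avg_code_len = 3607 * 6.9 = 24888.3 bits
ratio = original_size / compressed_size = 28856 / 24888.3 = 1.1594

Compression ratio = 1.1594


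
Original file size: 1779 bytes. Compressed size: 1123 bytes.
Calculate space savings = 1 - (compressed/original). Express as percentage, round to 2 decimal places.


ratio = compressed/original = 1123/1779 = 0.631254
savings = 1 - ratio = 1 - 0.631254 = 0.368746
as a percentage: 0.368746 * 100 = 36.87%

Space savings = 1 - 1123/1779 = 36.87%


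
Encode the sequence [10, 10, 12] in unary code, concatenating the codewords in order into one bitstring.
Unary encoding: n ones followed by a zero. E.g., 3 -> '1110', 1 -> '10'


Encode each number as n ones followed by a terminating 0:
  10 -> 11111111110 (11 bits)
  10 -> 11111111110 (11 bits)
  12 -> 1111111111110 (13 bits)
Total length = 11 + 11 + 13 = 35 bits.

Unary([10, 10, 12]) = 11111111110111111111101111111111110 (35 bits)


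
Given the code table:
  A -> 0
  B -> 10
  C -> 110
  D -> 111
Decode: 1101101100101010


Decoding:
110 -> C
110 -> C
110 -> C
0 -> A
10 -> B
10 -> B
10 -> B


Result: CCCABBB


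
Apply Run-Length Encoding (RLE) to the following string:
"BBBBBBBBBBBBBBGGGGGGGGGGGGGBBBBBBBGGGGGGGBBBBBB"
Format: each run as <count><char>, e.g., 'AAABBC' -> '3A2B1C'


Scanning runs left to right:
  i=0: run of 'B' x 14 -> '14B'
  i=14: run of 'G' x 13 -> '13G'
  i=27: run of 'B' x 7 -> '7B'
  i=34: run of 'G' x 7 -> '7G'
  i=41: run of 'B' x 6 -> '6B'

RLE = 14B13G7B7G6B


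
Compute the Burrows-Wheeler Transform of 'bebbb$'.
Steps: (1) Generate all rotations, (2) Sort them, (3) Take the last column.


Rotations (sorted):
  0: $bebbb -> last char: b
  1: b$bebb -> last char: b
  2: bb$beb -> last char: b
  3: bbb$be -> last char: e
  4: bebbb$ -> last char: $
  5: ebbb$b -> last char: b


BWT = bbbe$b


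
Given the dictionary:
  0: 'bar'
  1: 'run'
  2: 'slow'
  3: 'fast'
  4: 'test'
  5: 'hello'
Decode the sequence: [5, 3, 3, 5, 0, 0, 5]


Look up each index in the dictionary:
  5 -> 'hello'
  3 -> 'fast'
  3 -> 'fast'
  5 -> 'hello'
  0 -> 'bar'
  0 -> 'bar'
  5 -> 'hello'

Decoded: "hello fast fast hello bar bar hello"


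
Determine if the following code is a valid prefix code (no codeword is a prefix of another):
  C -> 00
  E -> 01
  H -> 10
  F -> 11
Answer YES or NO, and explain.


Checking each pair (does one codeword prefix another?):
  C='00' vs E='01': no prefix
  C='00' vs H='10': no prefix
  C='00' vs F='11': no prefix
  E='01' vs C='00': no prefix
  E='01' vs H='10': no prefix
  E='01' vs F='11': no prefix
  H='10' vs C='00': no prefix
  H='10' vs E='01': no prefix
  H='10' vs F='11': no prefix
  F='11' vs C='00': no prefix
  F='11' vs E='01': no prefix
  F='11' vs H='10': no prefix
No violation found over all pairs.

YES -- this is a valid prefix code. No codeword is a prefix of any other codeword.


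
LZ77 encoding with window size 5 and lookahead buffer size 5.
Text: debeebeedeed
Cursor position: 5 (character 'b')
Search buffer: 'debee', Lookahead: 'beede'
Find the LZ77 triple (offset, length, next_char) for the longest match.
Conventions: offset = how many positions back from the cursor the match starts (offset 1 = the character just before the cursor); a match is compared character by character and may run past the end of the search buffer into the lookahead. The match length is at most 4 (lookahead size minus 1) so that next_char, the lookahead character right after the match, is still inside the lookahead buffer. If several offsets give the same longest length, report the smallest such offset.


Try each offset into the search buffer:
  offset=1 (pos 4, char 'e'): match length 0
  offset=2 (pos 3, char 'e'): match length 0
  offset=3 (pos 2, char 'b'): match length 3
  offset=4 (pos 1, char 'e'): match length 0
  offset=5 (pos 0, char 'd'): match length 0
Longest match has length 3 at offset 3.
next_char = character at position 5 + 3 = 8 -> 'd'

Best match: offset=3, length=3 (matching 'bee' starting at position 2)
LZ77 triple: (3, 3, 'd')


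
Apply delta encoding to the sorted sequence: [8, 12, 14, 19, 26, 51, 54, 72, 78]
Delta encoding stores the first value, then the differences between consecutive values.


First value: 8
Deltas:
  12 - 8 = 4
  14 - 12 = 2
  19 - 14 = 5
  26 - 19 = 7
  51 - 26 = 25
  54 - 51 = 3
  72 - 54 = 18
  78 - 72 = 6


Delta encoded: [8, 4, 2, 5, 7, 25, 3, 18, 6]


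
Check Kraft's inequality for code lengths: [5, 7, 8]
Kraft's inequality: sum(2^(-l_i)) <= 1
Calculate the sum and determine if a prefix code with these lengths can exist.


Sum = 2^(-5) + 2^(-7) + 2^(-8)
    = 0.03125 + 0.0078125 + 0.00390625
    = 11/256 = 0.04296875
Since 0.04296875 <= 1, Kraft's inequality IS satisfied.
A prefix code with these lengths CAN exist.

Kraft sum = 0.04296875. Satisfied.


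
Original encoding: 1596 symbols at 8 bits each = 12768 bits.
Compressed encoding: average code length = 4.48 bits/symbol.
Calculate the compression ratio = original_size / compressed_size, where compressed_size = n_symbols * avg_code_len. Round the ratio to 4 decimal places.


original_size = n_symbols * orig_bits = 1596 * 8 = 12768 bits
compressed_size = n_symbols * avg_code_len = 1596 * 4.48 = 7150.08 bits
ratio = original_size / compressed_size = 12768 / 7150.08 = 1.7857

Compression ratio = 1.7857
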